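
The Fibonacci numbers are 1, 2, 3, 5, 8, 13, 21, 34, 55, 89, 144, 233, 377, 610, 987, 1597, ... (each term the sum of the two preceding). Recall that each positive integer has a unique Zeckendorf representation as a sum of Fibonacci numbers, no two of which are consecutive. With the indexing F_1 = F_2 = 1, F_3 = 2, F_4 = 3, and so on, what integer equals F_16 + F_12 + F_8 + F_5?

1157

F_16 + F_12 + F_8 + F_5 = 987 + 144 + 21 + 5 = 1157.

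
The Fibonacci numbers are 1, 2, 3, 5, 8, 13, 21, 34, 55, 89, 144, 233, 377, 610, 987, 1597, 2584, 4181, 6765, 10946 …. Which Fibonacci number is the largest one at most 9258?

6765

6765 ≤ 9258 < 10946, so the largest Fibonacci number not exceeding 9258 is 6765.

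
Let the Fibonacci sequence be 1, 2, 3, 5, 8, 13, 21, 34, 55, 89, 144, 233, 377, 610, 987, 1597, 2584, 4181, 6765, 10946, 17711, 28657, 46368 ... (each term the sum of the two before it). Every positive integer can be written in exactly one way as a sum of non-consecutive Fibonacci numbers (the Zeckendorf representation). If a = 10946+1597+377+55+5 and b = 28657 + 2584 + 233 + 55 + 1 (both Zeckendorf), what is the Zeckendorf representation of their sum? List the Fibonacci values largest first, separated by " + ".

28657 + 10946 + 4181 + 610 + 89 + 21 + 5 + 1

The two numbers are 12980 and 31530, so their sum is 44510.
44510 − 28657 = 15853
15853 − 10946 = 4907
4907 − 4181 = 726
726 − 610 = 116
116 − 89 = 27
27 − 21 = 6
6 − 5 = 1
1 − 1 = 0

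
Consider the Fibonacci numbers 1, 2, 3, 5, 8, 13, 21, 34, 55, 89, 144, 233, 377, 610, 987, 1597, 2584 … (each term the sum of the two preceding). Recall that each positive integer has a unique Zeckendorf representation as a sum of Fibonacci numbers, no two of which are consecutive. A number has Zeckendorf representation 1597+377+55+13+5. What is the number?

1597+377+55+13+5 = 2047.

2047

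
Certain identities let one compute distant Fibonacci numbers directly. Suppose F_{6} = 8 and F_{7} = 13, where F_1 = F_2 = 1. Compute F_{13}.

By F_{2k+1} = F_k² + F_{k+1}²: F_{13} = 8² + 13² = 64 + 169 = 233.

233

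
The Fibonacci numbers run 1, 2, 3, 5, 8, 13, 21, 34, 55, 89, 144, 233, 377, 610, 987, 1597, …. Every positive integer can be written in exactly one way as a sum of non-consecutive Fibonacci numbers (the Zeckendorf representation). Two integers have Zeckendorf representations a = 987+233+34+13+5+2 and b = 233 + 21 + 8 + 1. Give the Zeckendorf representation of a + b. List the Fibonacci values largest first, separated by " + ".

987 + 377 + 144 + 21 + 8

The two numbers are 1274 and 263, so their sum is 1537.
take 987 (≤ 1537); 1537 − 987 = 550
take 377 (≤ 550); 550 − 377 = 173
take 144 (≤ 173); 173 − 144 = 29
take 21 (≤ 29); 29 − 21 = 8
take 8 (≤ 8); 8 − 8 = 0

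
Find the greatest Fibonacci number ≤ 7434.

6765 ≤ 7434 < 10946, so the largest Fibonacci number not exceeding 7434 is 6765.

6765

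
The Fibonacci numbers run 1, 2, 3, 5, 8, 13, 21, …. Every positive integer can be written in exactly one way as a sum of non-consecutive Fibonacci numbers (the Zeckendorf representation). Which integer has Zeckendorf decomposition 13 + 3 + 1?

13 + 3 + 1 = 17.

17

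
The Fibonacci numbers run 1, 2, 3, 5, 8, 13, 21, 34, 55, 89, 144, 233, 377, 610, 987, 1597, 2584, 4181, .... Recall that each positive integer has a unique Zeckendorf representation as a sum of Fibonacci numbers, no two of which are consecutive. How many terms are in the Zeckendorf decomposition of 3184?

6

largest Fibonacci ≤ 3184 is 2584; 3184 − 2584 = 600
largest Fibonacci ≤ 600 is 377; 600 − 377 = 223
largest Fibonacci ≤ 223 is 144; 223 − 144 = 79
largest Fibonacci ≤ 79 is 55; 79 − 55 = 24
largest Fibonacci ≤ 24 is 21; 24 − 21 = 3
largest Fibonacci ≤ 3 is 3; 3 − 3 = 0
3184 = 2584 + 377 + 144 + 55 + 21 + 3, which has 6 terms.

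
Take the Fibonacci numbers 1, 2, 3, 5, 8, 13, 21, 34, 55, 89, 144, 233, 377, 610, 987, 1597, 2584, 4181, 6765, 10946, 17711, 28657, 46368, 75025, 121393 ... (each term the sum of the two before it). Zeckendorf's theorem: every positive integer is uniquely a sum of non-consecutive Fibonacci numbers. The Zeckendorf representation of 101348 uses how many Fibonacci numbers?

Greedy algorithm:
largest Fibonacci ≤ 101348 is 75025; 101348 − 75025 = 26323
largest Fibonacci ≤ 26323 is 17711; 26323 − 17711 = 8612
largest Fibonacci ≤ 8612 is 6765; 8612 − 6765 = 1847
largest Fibonacci ≤ 1847 is 1597; 1847 − 1597 = 250
largest Fibonacci ≤ 250 is 233; 250 − 233 = 17
largest Fibonacci ≤ 17 is 13; 17 − 13 = 4
largest Fibonacci ≤ 4 is 3; 4 − 3 = 1
largest Fibonacci ≤ 1 is 1; 1 − 1 = 0
101348 = 75025 + 17711 + 6765 + 1597 + 233 + 13 + 3 + 1, which has 8 terms.

8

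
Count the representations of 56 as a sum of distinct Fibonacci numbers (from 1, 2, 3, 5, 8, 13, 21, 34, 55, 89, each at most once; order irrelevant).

56 = 55+1 = 34+21+1 = 34+13+8+1 = 34+13+5+3+1 — 4 representations.

4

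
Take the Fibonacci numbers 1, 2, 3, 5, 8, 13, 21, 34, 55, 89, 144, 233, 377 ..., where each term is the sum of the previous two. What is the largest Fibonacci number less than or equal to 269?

233

233 ≤ 269 < 377, so the largest Fibonacci number not exceeding 269 is 233.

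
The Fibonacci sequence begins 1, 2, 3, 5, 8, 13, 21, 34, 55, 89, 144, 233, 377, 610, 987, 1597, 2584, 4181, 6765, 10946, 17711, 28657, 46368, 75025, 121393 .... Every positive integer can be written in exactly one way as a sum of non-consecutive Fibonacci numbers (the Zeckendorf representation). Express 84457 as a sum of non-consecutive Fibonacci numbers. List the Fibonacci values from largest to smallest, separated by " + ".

75025 + 6765 + 2584 + 55 + 21 + 5 + 2

84457: greatest Fibonacci not exceeding it is 75025, leaving 9432
9432: greatest Fibonacci not exceeding it is 6765, leaving 2667
2667: greatest Fibonacci not exceeding it is 2584, leaving 83
83: greatest Fibonacci not exceeding it is 55, leaving 28
28: greatest Fibonacci not exceeding it is 21, leaving 7
7: greatest Fibonacci not exceeding it is 5, leaving 2
2: greatest Fibonacci not exceeding it is 2, leaving 0
So 84457 = 75025 + 6765 + 2584 + 55 + 21 + 5 + 2, with no two terms consecutive in the sequence.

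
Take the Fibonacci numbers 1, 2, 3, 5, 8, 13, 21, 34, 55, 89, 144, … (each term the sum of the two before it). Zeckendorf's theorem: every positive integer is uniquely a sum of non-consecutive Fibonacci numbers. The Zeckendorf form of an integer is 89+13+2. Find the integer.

104

89+13+2 = 104.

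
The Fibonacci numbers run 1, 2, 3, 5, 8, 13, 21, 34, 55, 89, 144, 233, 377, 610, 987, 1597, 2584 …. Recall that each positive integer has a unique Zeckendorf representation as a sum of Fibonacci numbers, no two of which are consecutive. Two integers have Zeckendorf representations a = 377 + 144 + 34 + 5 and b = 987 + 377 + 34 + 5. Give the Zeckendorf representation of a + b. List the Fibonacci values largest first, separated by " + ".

1597 + 233 + 89 + 34 + 8 + 2

The two numbers are 560 and 1403, so their sum is 1963.
Repeatedly subtract the largest Fibonacci number that fits:
1963 − 1597 = 366
366 − 233 = 133
133 − 89 = 44
44 − 34 = 10
10 − 8 = 2
2 − 2 = 0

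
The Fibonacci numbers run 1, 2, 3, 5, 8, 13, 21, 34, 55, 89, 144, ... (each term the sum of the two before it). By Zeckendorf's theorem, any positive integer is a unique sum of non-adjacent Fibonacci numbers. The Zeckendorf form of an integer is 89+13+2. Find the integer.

104

89+13+2 = 104.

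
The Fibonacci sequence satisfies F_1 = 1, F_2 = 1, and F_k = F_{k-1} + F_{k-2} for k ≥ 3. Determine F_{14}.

Iterating the recurrence up to F_{8} = 21 and F_{7} = 13:
F_{9} = F_{8} + F_{7} = 21 + 13 = 34
F_{10} = F_{9} + F_{8} = 34 + 21 = 55
F_{11} = F_{10} + F_{9} = 55 + 34 = 89
F_{12} = F_{11} + F_{10} = 89 + 55 = 144
F_{13} = F_{12} + F_{11} = 144 + 89 = 233
F_{14} = F_{13} + F_{12} = 233 + 144 = 377

377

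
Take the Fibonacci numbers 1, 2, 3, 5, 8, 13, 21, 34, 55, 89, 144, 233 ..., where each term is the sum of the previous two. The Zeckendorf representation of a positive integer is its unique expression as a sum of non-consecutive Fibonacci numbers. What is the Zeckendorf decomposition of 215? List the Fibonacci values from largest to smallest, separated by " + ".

144 + 55 + 13 + 3

largest Fibonacci ≤ 215 is 144; 215 − 144 = 71
largest Fibonacci ≤ 71 is 55; 71 − 55 = 16
largest Fibonacci ≤ 16 is 13; 16 − 13 = 3
largest Fibonacci ≤ 3 is 3; 3 − 3 = 0
So 215 = 144 + 55 + 13 + 3, with no two terms consecutive in the sequence.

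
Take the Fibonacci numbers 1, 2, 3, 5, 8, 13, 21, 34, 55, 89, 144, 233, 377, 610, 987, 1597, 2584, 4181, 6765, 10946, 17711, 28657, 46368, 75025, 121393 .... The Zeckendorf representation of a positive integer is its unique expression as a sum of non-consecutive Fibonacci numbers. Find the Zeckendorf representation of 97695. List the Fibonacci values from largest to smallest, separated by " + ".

75025 + 17711 + 4181 + 610 + 144 + 21 + 3

97695: greatest Fibonacci not exceeding it is 75025, leaving 22670
22670: greatest Fibonacci not exceeding it is 17711, leaving 4959
4959: greatest Fibonacci not exceeding it is 4181, leaving 778
778: greatest Fibonacci not exceeding it is 610, leaving 168
168: greatest Fibonacci not exceeding it is 144, leaving 24
24: greatest Fibonacci not exceeding it is 21, leaving 3
3: greatest Fibonacci not exceeding it is 3, leaving 0
So 97695 = 75025 + 17711 + 4181 + 610 + 144 + 21 + 3, with no two terms consecutive in the sequence.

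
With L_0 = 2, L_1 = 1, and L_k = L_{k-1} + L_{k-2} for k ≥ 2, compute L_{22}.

39603

Iterating the recurrence up to L_{17} = 3571 and L_{16} = 2207:
L_{18} = L_{17} + L_{16} = 3571 + 2207 = 5778
L_{19} = L_{18} + L_{17} = 5778 + 3571 = 9349
L_{20} = L_{19} + L_{18} = 9349 + 5778 = 15127
L_{21} = L_{20} + L_{19} = 15127 + 9349 = 24476
L_{22} = L_{21} + L_{20} = 24476 + 15127 = 39603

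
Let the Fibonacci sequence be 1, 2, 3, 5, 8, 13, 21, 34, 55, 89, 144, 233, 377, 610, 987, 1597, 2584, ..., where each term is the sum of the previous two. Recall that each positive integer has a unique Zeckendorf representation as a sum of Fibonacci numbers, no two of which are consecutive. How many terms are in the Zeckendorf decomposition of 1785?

5

Greedily peel off the largest Fibonacci term at each step:
1785: greatest Fibonacci not exceeding it is 1597, leaving 188
188: greatest Fibonacci not exceeding it is 144, leaving 44
44: greatest Fibonacci not exceeding it is 34, leaving 10
10: greatest Fibonacci not exceeding it is 8, leaving 2
2: greatest Fibonacci not exceeding it is 2, leaving 0
1785 = 1597 + 144 + 34 + 8 + 2, which has 5 terms.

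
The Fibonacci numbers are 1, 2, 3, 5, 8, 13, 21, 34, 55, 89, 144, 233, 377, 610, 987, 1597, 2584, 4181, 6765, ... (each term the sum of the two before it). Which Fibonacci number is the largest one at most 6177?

4181 ≤ 6177 < 6765, so the largest Fibonacci number not exceeding 6177 is 4181.

4181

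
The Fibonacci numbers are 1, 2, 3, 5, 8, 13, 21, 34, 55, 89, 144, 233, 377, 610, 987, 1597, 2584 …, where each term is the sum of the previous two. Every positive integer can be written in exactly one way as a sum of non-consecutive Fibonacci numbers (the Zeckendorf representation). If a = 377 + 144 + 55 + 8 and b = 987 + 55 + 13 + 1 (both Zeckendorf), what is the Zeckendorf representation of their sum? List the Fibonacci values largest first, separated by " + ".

The two numbers are 584 and 1056, so their sum is 1640.
Greedily peel off the largest Fibonacci term at each step:
subtract 1597 from 1640: 43 remains
subtract 34 from 43: 9 remains
subtract 8 from 9: 1 remains
subtract 1 from 1: 0 remains

1597 + 34 + 8 + 1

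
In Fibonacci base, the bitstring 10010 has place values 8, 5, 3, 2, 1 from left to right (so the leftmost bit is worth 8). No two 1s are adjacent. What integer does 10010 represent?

10

Summing the place values of the 1 bits: 8 + 2 = 10.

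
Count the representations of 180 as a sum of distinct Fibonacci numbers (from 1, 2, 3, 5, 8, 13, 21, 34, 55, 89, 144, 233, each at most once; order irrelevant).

6

Each representation comes from the Zeckendorf form by replacing some F_k with F_{k−1} + F_{k−2} where possible.
180 = 144+34+2 = 144+21+13+2 = 89+55+34+2 = … (3 more), for 6 in all.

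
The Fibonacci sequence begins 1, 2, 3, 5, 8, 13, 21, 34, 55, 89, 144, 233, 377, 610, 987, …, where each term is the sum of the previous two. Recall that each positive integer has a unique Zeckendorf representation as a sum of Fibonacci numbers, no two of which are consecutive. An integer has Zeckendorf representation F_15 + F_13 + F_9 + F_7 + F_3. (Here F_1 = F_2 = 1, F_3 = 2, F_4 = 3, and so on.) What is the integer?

F_15 + F_13 + F_9 + F_7 + F_3 = 610 + 233 + 34 + 13 + 2 = 892.

892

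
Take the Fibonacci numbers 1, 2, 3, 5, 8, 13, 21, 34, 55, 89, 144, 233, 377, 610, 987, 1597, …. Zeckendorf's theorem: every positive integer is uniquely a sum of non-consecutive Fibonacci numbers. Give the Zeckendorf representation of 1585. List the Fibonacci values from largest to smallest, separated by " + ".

largest Fibonacci ≤ 1585 is 987; 1585 − 987 = 598
largest Fibonacci ≤ 598 is 377; 598 − 377 = 221
largest Fibonacci ≤ 221 is 144; 221 − 144 = 77
largest Fibonacci ≤ 77 is 55; 77 − 55 = 22
largest Fibonacci ≤ 22 is 21; 22 − 21 = 1
largest Fibonacci ≤ 1 is 1; 1 − 1 = 0
So 1585 = 987 + 377 + 144 + 55 + 21 + 1, with no two terms consecutive in the sequence.

987 + 377 + 144 + 55 + 21 + 1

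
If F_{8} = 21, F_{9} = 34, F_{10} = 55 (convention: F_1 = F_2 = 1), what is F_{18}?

By the addition formula F_{m+n} = F_m F_{n+1} + F_{m−1} F_n with m=10, n=8: F_{18} = 55·34 + 34·21 = 1870 + 714 = 2584.

2584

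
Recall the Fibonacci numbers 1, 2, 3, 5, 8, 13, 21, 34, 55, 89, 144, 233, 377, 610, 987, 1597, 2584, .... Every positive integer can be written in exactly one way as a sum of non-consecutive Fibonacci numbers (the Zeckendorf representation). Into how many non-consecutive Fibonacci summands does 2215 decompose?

largest Fibonacci ≤ 2215 is 1597; 2215 − 1597 = 618
largest Fibonacci ≤ 618 is 610; 618 − 610 = 8
largest Fibonacci ≤ 8 is 8; 8 − 8 = 0
2215 = 1597 + 610 + 8, which has 3 terms.

3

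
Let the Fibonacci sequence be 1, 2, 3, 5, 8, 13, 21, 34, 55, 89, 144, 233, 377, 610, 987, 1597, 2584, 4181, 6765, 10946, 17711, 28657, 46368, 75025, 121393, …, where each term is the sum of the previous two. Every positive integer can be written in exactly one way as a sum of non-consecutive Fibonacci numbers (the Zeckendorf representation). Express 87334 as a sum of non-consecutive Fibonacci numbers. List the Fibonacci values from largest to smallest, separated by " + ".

75025 + 10946 + 987 + 233 + 89 + 34 + 13 + 5 + 2

Repeatedly subtract the largest Fibonacci number that fits:
87334: greatest Fibonacci not exceeding it is 75025, leaving 12309
12309: greatest Fibonacci not exceeding it is 10946, leaving 1363
1363: greatest Fibonacci not exceeding it is 987, leaving 376
376: greatest Fibonacci not exceeding it is 233, leaving 143
143: greatest Fibonacci not exceeding it is 89, leaving 54
54: greatest Fibonacci not exceeding it is 34, leaving 20
20: greatest Fibonacci not exceeding it is 13, leaving 7
7: greatest Fibonacci not exceeding it is 5, leaving 2
2: greatest Fibonacci not exceeding it is 2, leaving 0
So 87334 = 75025 + 10946 + 987 + 233 + 89 + 34 + 13 + 5 + 2, with no two terms consecutive in the sequence.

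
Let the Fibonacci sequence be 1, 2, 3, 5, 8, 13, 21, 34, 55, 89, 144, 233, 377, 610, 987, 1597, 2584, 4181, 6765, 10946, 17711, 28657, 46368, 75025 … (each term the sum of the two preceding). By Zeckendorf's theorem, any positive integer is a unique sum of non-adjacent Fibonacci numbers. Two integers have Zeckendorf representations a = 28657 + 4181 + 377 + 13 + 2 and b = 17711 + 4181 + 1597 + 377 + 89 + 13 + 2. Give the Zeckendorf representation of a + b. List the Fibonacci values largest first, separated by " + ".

The two numbers are 33230 and 23970, so their sum is 57200.
Greedy algorithm:
subtract 46368 from 57200: 10832 remains
subtract 6765 from 10832: 4067 remains
subtract 2584 from 4067: 1483 remains
subtract 987 from 1483: 496 remains
subtract 377 from 496: 119 remains
subtract 89 from 119: 30 remains
subtract 21 from 30: 9 remains
subtract 8 from 9: 1 remains
subtract 1 from 1: 0 remains

46368 + 6765 + 2584 + 987 + 377 + 89 + 21 + 8 + 1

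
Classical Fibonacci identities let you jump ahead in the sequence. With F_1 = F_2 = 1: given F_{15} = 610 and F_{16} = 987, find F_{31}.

1346269

By F_{2k+1} = F_k² + F_{k+1}²: F_{31} = 610² + 987² = 372100 + 974169 = 1346269.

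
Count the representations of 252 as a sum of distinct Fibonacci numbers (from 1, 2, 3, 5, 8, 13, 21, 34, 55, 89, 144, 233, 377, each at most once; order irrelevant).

10

252 = 233+13+5+1 = 233+13+3+2+1 = 144+89+13+5+1 = … (7 more), for 10 in all.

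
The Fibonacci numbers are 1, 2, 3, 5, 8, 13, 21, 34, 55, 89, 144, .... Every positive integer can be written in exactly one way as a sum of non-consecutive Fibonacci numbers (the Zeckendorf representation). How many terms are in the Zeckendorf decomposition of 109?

4

take 89 (≤ 109); 109 − 89 = 20
take 13 (≤ 20); 20 − 13 = 7
take 5 (≤ 7); 7 − 5 = 2
take 2 (≤ 2); 2 − 2 = 0
109 = 89 + 13 + 5 + 2, which has 4 terms.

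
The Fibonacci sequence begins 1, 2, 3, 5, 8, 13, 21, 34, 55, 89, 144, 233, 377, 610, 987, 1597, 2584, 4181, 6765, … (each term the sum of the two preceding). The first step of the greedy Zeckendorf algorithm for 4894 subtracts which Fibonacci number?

4181

4181 ≤ 4894 < 6765, so the largest Fibonacci number not exceeding 4894 is 4181.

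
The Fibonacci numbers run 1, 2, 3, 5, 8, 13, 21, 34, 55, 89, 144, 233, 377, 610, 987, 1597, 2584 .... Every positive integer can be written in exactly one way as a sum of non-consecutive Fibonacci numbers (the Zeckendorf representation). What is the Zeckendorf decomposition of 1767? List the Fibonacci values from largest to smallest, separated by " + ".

Greedily peel off the largest Fibonacci term at each step:
take 1597 (≤ 1767); 1767 − 1597 = 170
take 144 (≤ 170); 170 − 144 = 26
take 21 (≤ 26); 26 − 21 = 5
take 5 (≤ 5); 5 − 5 = 0
So 1767 = 1597 + 144 + 21 + 5, with no two terms consecutive in the sequence.

1597 + 144 + 21 + 5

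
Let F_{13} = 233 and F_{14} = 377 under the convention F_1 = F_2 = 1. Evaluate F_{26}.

121393

By the doubling identity F_{2k} = F_k(2F_{k+1} − F_k): F_{26} = 233·(2·377 − 233) = 233·521 = 121393.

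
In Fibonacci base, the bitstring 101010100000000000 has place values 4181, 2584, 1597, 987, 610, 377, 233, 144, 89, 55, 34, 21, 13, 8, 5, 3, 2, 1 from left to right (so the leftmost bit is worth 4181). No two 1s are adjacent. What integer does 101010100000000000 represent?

6621

Summing the place values of the 1 bits: 4181 + 1597 + 610 + 233 = 6621.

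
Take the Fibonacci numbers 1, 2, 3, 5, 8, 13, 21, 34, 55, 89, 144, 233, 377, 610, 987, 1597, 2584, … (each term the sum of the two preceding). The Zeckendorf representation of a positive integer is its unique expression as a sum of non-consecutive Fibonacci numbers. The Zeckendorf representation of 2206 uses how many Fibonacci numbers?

8

Greedy algorithm:
1597 ≤ 2206 < 2584, so take 1597; remainder 609
377 ≤ 609 < 610, so take 377; remainder 232
144 ≤ 232 < 233, so take 144; remainder 88
55 ≤ 88 < 89, so take 55; remainder 33
21 ≤ 33 < 34, so take 21; remainder 12
8 ≤ 12 < 13, so take 8; remainder 4
3 ≤ 4 < 5, so take 3; remainder 1
1 ≤ 1 < 2, so take 1; remainder 0
2206 = 1597 + 377 + 144 + 55 + 21 + 8 + 3 + 1, which has 8 terms.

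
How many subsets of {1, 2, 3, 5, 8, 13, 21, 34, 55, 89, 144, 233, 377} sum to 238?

Starting from the Zeckendorf form and repeatedly splitting a term F_k into F_{k−1} + F_{k−2} (when neither is already used) reaches every representation.
238 = 233+5 = 233+3+2 = 144+89+5 = … (6 more), for 9 in all.

9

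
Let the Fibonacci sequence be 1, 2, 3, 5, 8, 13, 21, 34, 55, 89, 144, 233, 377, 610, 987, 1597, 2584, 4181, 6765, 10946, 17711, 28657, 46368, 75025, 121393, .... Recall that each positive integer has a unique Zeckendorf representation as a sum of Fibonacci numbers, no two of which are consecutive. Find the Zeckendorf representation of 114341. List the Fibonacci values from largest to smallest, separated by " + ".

Greedy algorithm:
take 75025 (≤ 114341); 114341 − 75025 = 39316
take 28657 (≤ 39316); 39316 − 28657 = 10659
take 6765 (≤ 10659); 10659 − 6765 = 3894
take 2584 (≤ 3894); 3894 − 2584 = 1310
take 987 (≤ 1310); 1310 − 987 = 323
take 233 (≤ 323); 323 − 233 = 90
take 89 (≤ 90); 90 − 89 = 1
take 1 (≤ 1); 1 − 1 = 0
So 114341 = 75025 + 28657 + 6765 + 2584 + 987 + 233 + 89 + 1, with no two terms consecutive in the sequence.

75025 + 28657 + 6765 + 2584 + 987 + 233 + 89 + 1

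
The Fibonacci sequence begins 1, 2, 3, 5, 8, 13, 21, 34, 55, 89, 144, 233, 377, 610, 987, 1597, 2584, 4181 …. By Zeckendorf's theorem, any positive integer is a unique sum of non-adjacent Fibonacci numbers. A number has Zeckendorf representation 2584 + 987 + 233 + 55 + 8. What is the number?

2584 + 987 + 233 + 55 + 8 = 3867.

3867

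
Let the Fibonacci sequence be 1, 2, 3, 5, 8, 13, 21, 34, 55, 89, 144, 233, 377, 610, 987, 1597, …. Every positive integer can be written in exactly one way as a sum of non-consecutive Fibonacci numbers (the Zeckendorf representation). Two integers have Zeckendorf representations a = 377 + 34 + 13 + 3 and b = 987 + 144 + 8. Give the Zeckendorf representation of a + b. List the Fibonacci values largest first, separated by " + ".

The two numbers are 427 and 1139, so their sum is 1566.
Greedy algorithm:
take 987 (≤ 1566); 1566 − 987 = 579
take 377 (≤ 579); 579 − 377 = 202
take 144 (≤ 202); 202 − 144 = 58
take 55 (≤ 58); 58 − 55 = 3
take 3 (≤ 3); 3 − 3 = 0

987 + 377 + 144 + 55 + 3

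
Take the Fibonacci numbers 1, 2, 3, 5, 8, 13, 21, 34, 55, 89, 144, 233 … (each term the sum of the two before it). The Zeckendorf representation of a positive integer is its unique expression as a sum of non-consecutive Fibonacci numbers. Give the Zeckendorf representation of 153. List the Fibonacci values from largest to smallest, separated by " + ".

Repeatedly subtract the largest Fibonacci number that fits:
take 144 (≤ 153); 153 − 144 = 9
take 8 (≤ 9); 9 − 8 = 1
take 1 (≤ 1); 1 − 1 = 0
So 153 = 144 + 8 + 1, with no two terms consecutive in the sequence.

144 + 8 + 1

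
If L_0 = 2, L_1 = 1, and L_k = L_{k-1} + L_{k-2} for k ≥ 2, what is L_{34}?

Iterating the recurrence up to L_{26} = 271443 and L_{25} = 167761:
L_{27} = L_{26} + L_{25} = 271443 + 167761 = 439204
L_{28} = L_{27} + L_{26} = 439204 + 271443 = 710647
L_{29} = L_{28} + L_{27} = 710647 + 439204 = 1149851
L_{30} = L_{29} + L_{28} = 1149851 + 710647 = 1860498
L_{31} = L_{30} + L_{29} = 1860498 + 1149851 = 3010349
L_{32} = L_{31} + L_{30} = 3010349 + 1860498 = 4870847
L_{33} = L_{32} + L_{31} = 4870847 + 3010349 = 7881196
L_{34} = L_{33} + L_{32} = 7881196 + 4870847 = 12752043

12752043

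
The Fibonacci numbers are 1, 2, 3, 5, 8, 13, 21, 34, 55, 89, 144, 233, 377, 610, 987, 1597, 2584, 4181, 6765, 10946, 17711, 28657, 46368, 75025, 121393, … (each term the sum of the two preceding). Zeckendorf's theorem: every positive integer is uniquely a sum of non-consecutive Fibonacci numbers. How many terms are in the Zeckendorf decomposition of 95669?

subtract 75025 from 95669: 20644 remains
subtract 17711 from 20644: 2933 remains
subtract 2584 from 2933: 349 remains
subtract 233 from 349: 116 remains
subtract 89 from 116: 27 remains
subtract 21 from 27: 6 remains
subtract 5 from 6: 1 remains
subtract 1 from 1: 0 remains
95669 = 75025 + 17711 + 2584 + 233 + 89 + 21 + 5 + 1, which has 8 terms.

8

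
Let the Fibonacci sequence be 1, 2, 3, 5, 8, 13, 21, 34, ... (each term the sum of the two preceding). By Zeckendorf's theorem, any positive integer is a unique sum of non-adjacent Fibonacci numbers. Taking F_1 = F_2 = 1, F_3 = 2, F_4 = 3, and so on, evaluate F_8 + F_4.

24

F_8 + F_4 = 21 + 3 = 24.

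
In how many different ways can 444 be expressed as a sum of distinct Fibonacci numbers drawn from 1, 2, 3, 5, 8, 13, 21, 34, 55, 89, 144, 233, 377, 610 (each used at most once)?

5

Starting from the Zeckendorf form and repeatedly splitting a term F_k into F_{k−1} + F_{k−2} (when neither is already used) reaches every representation.
444 = 377+55+8+3+1 = 377+34+21+8+3+1 = 233+144+55+8+3+1 = … (2 more), for 5 in all.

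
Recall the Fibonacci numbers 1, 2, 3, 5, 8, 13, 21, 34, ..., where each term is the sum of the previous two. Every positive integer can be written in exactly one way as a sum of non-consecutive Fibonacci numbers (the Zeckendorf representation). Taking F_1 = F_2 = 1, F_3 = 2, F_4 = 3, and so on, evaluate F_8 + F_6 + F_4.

32

F_8 + F_6 + F_4 = 21 + 8 + 3 = 32.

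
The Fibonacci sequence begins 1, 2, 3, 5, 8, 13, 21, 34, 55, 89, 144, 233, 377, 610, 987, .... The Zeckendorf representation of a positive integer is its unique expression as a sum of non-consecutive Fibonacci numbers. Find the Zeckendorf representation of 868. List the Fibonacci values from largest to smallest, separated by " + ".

subtract 610 from 868: 258 remains
subtract 233 from 258: 25 remains
subtract 21 from 25: 4 remains
subtract 3 from 4: 1 remains
subtract 1 from 1: 0 remains
So 868 = 610 + 233 + 21 + 3 + 1, with no two terms consecutive in the sequence.

610 + 233 + 21 + 3 + 1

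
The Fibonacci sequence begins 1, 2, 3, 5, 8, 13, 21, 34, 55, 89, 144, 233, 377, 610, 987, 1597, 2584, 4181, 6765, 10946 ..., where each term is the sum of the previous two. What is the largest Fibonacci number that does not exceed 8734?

6765

6765 ≤ 8734 < 10946, so the largest Fibonacci number not exceeding 8734 is 6765.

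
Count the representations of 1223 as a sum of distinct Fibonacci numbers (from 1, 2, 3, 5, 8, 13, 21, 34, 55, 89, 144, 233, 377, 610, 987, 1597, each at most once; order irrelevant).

20

1223 = 987+233+3 = 987+233+2+1 = 987+144+89+3 = … (17 more), for 20 in all.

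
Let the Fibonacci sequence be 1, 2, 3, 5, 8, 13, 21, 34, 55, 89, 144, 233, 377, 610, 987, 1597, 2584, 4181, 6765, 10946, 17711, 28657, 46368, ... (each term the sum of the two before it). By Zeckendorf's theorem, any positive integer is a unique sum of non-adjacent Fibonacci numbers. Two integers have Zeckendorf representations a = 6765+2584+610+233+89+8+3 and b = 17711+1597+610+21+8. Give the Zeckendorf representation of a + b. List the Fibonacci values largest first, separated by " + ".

28657 + 987 + 377 + 144 + 55 + 13 + 5 + 1

The two numbers are 10292 and 19947, so their sum is 30239.
Greedy algorithm:
largest Fibonacci ≤ 30239 is 28657; 30239 − 28657 = 1582
largest Fibonacci ≤ 1582 is 987; 1582 − 987 = 595
largest Fibonacci ≤ 595 is 377; 595 − 377 = 218
largest Fibonacci ≤ 218 is 144; 218 − 144 = 74
largest Fibonacci ≤ 74 is 55; 74 − 55 = 19
largest Fibonacci ≤ 19 is 13; 19 − 13 = 6
largest Fibonacci ≤ 6 is 5; 6 − 5 = 1
largest Fibonacci ≤ 1 is 1; 1 − 1 = 0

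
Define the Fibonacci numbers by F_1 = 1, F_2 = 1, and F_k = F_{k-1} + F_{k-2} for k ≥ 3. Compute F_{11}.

Iterating the recurrence up to F_{6} = 8 and F_{5} = 5:
F_{7} = F_{6} + F_{5} = 8 + 5 = 13
F_{8} = F_{7} + F_{6} = 13 + 8 = 21
F_{9} = F_{8} + F_{7} = 21 + 13 = 34
F_{10} = F_{9} + F_{8} = 34 + 21 = 55
F_{11} = F_{10} + F_{9} = 55 + 34 = 89

89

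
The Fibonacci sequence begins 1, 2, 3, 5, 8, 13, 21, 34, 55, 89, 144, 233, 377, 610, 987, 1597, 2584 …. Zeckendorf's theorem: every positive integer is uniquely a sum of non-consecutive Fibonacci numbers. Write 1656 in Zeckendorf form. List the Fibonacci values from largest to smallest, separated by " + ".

Greedily peel off the largest Fibonacci term at each step:
subtract 1597 from 1656: 59 remains
subtract 55 from 59: 4 remains
subtract 3 from 4: 1 remains
subtract 1 from 1: 0 remains
So 1656 = 1597 + 55 + 3 + 1, with no two terms consecutive in the sequence.

1597 + 55 + 3 + 1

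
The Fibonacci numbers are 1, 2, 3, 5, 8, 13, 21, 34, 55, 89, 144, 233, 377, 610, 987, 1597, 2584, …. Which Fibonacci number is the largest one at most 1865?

1597

1597 ≤ 1865 < 2584, so the largest Fibonacci number not exceeding 1865 is 1597.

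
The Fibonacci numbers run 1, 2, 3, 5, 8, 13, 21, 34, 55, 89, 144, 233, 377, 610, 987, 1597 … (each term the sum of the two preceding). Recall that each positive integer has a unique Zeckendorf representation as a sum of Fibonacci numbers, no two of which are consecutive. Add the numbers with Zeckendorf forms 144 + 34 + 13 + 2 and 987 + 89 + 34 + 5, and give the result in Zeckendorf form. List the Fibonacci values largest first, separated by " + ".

987 + 233 + 55 + 21 + 8 + 3 + 1

The two numbers are 193 and 1115, so their sum is 1308.
Greedy algorithm:
1308 − 987 = 321
321 − 233 = 88
88 − 55 = 33
33 − 21 = 12
12 − 8 = 4
4 − 3 = 1
1 − 1 = 0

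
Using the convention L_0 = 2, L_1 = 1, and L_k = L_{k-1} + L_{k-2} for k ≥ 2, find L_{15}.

1364

Iterating the recurrence up to L_{8} = 47 and L_{7} = 29:
L_{9} = L_{8} + L_{7} = 47 + 29 = 76
L_{10} = L_{9} + L_{8} = 76 + 47 = 123
L_{11} = L_{10} + L_{9} = 123 + 76 = 199
L_{12} = L_{11} + L_{10} = 199 + 123 = 322
L_{13} = L_{12} + L_{11} = 322 + 199 = 521
L_{14} = L_{13} + L_{12} = 521 + 322 = 843
L_{15} = L_{14} + L_{13} = 843 + 521 = 1364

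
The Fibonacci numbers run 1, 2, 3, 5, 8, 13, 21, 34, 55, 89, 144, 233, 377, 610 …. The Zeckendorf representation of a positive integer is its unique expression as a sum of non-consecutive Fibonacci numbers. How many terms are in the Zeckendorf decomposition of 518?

5

518 − 377 = 141
141 − 89 = 52
52 − 34 = 18
18 − 13 = 5
5 − 5 = 0
518 = 377 + 89 + 34 + 13 + 5, which has 5 terms.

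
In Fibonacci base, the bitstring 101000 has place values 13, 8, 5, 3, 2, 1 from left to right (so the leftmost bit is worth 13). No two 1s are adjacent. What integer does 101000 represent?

Summing the place values of the 1 bits: 13 + 5 = 18.

18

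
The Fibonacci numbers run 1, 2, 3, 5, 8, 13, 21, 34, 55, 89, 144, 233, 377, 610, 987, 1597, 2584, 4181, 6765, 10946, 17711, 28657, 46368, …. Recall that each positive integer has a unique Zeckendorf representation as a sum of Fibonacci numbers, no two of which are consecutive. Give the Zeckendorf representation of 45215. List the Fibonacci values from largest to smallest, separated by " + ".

28657 + 10946 + 4181 + 987 + 377 + 55 + 8 + 3 + 1

28657 ≤ 45215 < 46368, so take 28657; remainder 16558
10946 ≤ 16558 < 17711, so take 10946; remainder 5612
4181 ≤ 5612 < 6765, so take 4181; remainder 1431
987 ≤ 1431 < 1597, so take 987; remainder 444
377 ≤ 444 < 610, so take 377; remainder 67
55 ≤ 67 < 89, so take 55; remainder 12
8 ≤ 12 < 13, so take 8; remainder 4
3 ≤ 4 < 5, so take 3; remainder 1
1 ≤ 1 < 2, so take 1; remainder 0
So 45215 = 28657 + 10946 + 4181 + 987 + 377 + 55 + 8 + 3 + 1, with no two terms consecutive in the sequence.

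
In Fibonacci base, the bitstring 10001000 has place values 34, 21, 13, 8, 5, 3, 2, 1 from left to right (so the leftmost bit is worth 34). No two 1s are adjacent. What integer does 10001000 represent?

Summing the place values of the 1 bits: 34 + 5 = 39.

39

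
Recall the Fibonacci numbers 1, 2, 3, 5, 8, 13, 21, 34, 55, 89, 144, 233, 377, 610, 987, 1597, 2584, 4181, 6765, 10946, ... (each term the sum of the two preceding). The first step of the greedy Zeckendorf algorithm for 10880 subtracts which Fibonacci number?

6765 ≤ 10880 < 10946, so the largest Fibonacci number not exceeding 10880 is 6765.

6765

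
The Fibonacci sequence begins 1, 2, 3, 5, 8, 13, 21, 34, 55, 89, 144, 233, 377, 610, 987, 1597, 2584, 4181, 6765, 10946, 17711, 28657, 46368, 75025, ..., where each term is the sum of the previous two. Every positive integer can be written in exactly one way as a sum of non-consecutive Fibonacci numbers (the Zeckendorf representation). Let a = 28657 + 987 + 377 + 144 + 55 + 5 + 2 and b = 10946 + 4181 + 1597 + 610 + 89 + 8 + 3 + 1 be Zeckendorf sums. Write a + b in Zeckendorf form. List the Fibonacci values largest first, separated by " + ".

46368 + 987 + 233 + 55 + 13 + 5 + 1

The two numbers are 30227 and 17435, so their sum is 47662.
Greedily peel off the largest Fibonacci term at each step:
subtract 46368 from 47662: 1294 remains
subtract 987 from 1294: 307 remains
subtract 233 from 307: 74 remains
subtract 55 from 74: 19 remains
subtract 13 from 19: 6 remains
subtract 5 from 6: 1 remains
subtract 1 from 1: 0 remains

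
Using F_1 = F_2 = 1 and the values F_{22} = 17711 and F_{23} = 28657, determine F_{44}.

By the doubling identity F_{2k} = F_k(2F_{k+1} − F_k): F_{44} = 17711·(2·28657 − 17711) = 17711·39603 = 701408733.

701408733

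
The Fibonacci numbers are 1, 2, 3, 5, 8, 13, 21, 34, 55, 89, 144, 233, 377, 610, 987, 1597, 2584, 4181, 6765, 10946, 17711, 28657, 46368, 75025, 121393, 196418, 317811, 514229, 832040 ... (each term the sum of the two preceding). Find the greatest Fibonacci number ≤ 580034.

514229 ≤ 580034 < 832040, so the largest Fibonacci number not exceeding 580034 is 514229.

514229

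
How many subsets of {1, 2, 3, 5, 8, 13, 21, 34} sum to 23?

3

Each representation comes from the Zeckendorf form by replacing some F_k with F_{k−1} + F_{k−2} where possible.
23 = 21+2 = 13+8+2 = 13+5+3+2 — 3 representations.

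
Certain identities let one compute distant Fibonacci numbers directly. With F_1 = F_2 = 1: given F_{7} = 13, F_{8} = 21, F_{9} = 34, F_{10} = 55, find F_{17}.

By the addition formula F_{m+n} = F_m F_{n+1} + F_{m−1} F_n with m=8, n=9: F_{17} = 21·55 + 13·34 = 1155 + 442 = 1597.

1597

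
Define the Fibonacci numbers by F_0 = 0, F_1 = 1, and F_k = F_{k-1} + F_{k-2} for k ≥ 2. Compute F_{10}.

55

Iterating the recurrence up to F_{5} = 5 and F_{4} = 3:
F_{6} = F_{5} + F_{4} = 5 + 3 = 8
F_{7} = F_{6} + F_{5} = 8 + 5 = 13
F_{8} = F_{7} + F_{6} = 13 + 8 = 21
F_{9} = F_{8} + F_{7} = 21 + 13 = 34
F_{10} = F_{9} + F_{8} = 34 + 21 = 55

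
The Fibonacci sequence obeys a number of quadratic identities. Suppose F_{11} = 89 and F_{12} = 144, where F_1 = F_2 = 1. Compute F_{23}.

28657

By F_{2k+1} = F_k² + F_{k+1}²: F_{23} = 89² + 144² = 7921 + 20736 = 28657.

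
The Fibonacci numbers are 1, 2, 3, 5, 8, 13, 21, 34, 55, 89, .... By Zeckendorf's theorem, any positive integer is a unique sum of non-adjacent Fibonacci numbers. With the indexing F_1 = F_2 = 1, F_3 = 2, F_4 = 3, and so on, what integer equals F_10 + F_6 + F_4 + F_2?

F_10 + F_6 + F_4 + F_2 = 55 + 8 + 3 + 1 = 67.

67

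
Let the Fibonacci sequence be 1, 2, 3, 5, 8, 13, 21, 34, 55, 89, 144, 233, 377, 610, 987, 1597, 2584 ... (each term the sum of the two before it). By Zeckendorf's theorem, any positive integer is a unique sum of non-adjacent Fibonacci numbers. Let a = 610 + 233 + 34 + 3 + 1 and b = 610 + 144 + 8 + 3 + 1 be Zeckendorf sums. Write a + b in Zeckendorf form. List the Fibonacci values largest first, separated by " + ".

1597 + 34 + 13 + 3

The two numbers are 881 and 766, so their sum is 1647.
subtract 1597 from 1647: 50 remains
subtract 34 from 50: 16 remains
subtract 13 from 16: 3 remains
subtract 3 from 3: 0 remains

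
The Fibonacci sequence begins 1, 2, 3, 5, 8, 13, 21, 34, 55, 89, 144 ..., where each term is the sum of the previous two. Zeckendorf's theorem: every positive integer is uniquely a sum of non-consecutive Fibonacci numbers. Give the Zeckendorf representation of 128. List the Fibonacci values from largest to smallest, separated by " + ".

Greedily peel off the largest Fibonacci term at each step:
89 ≤ 128 < 144, so take 89; remainder 39
34 ≤ 39 < 55, so take 34; remainder 5
5 ≤ 5 < 8, so take 5; remainder 0
So 128 = 89 + 34 + 5, with no two terms consecutive in the sequence.

89 + 34 + 5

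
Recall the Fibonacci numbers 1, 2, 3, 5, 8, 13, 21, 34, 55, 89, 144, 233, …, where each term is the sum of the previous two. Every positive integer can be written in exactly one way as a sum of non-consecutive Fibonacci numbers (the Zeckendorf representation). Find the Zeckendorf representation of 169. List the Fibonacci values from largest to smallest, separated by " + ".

144 + 21 + 3 + 1

169 − 144 = 25
25 − 21 = 4
4 − 3 = 1
1 − 1 = 0
So 169 = 144 + 21 + 3 + 1, with no two terms consecutive in the sequence.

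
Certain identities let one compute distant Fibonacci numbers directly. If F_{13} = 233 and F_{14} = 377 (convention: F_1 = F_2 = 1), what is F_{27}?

By F_{2k+1} = F_k² + F_{k+1}²: F_{27} = 233² + 377² = 54289 + 142129 = 196418.

196418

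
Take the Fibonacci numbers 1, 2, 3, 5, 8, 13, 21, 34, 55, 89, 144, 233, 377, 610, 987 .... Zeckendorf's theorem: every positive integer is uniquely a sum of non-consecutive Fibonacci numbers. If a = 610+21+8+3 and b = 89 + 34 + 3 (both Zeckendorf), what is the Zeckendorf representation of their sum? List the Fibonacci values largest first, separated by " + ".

The two numbers are 642 and 126, so their sum is 768.
610 ≤ 768 < 987, so take 610; remainder 158
144 ≤ 158 < 233, so take 144; remainder 14
13 ≤ 14 < 21, so take 13; remainder 1
1 ≤ 1 < 2, so take 1; remainder 0

610 + 144 + 13 + 1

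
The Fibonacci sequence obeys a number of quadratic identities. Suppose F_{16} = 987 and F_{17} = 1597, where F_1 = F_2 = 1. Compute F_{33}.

3524578

By F_{2k+1} = F_k² + F_{k+1}²: F_{33} = 987² + 1597² = 974169 + 2550409 = 3524578.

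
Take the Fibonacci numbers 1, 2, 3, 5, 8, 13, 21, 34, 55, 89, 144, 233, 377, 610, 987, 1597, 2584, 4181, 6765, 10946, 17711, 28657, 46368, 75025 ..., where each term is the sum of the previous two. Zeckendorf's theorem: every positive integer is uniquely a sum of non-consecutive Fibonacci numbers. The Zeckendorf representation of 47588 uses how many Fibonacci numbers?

3

Greedy algorithm:
take 46368 (≤ 47588); 47588 − 46368 = 1220
take 987 (≤ 1220); 1220 − 987 = 233
take 233 (≤ 233); 233 − 233 = 0
47588 = 46368 + 987 + 233, which has 3 terms.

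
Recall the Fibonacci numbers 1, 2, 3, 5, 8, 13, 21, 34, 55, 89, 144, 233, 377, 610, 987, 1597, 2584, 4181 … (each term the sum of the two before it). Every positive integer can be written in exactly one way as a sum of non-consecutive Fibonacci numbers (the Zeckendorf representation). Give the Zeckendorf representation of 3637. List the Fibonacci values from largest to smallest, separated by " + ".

Repeatedly subtract the largest Fibonacci number that fits:
take 2584 (≤ 3637); 3637 − 2584 = 1053
take 987 (≤ 1053); 1053 − 987 = 66
take 55 (≤ 66); 66 − 55 = 11
take 8 (≤ 11); 11 − 8 = 3
take 3 (≤ 3); 3 − 3 = 0
So 3637 = 2584 + 987 + 55 + 8 + 3, with no two terms consecutive in the sequence.

2584 + 987 + 55 + 8 + 3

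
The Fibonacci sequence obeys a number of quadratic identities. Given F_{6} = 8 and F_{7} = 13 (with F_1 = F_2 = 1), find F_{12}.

144

By the doubling identity F_{2k} = F_k(2F_{k+1} − F_k): F_{12} = 8·(2·13 − 8) = 8·18 = 144.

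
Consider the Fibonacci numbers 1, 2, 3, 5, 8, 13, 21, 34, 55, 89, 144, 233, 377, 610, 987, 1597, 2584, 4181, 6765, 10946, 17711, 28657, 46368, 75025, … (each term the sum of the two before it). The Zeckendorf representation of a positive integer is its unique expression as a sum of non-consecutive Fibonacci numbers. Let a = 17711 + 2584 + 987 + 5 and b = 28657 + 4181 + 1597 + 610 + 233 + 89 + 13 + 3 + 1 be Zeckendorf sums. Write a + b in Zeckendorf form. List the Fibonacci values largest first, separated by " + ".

46368 + 6765 + 2584 + 610 + 233 + 89 + 21 + 1

The two numbers are 21287 and 35384, so their sum is 56671.
Greedy algorithm:
largest Fibonacci ≤ 56671 is 46368; 56671 − 46368 = 10303
largest Fibonacci ≤ 10303 is 6765; 10303 − 6765 = 3538
largest Fibonacci ≤ 3538 is 2584; 3538 − 2584 = 954
largest Fibonacci ≤ 954 is 610; 954 − 610 = 344
largest Fibonacci ≤ 344 is 233; 344 − 233 = 111
largest Fibonacci ≤ 111 is 89; 111 − 89 = 22
largest Fibonacci ≤ 22 is 21; 22 − 21 = 1
largest Fibonacci ≤ 1 is 1; 1 − 1 = 0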